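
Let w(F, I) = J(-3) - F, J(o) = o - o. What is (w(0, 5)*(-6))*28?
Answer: 0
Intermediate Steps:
J(o) = 0
w(F, I) = -F (w(F, I) = 0 - F = -F)
(w(0, 5)*(-6))*28 = (-1*0*(-6))*28 = (0*(-6))*28 = 0*28 = 0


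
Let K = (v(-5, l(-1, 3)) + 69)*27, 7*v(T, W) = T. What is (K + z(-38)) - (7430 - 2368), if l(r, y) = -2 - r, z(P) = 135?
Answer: -21583/7 ≈ -3083.3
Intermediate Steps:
v(T, W) = T/7
K = 12906/7 (K = ((⅐)*(-5) + 69)*27 = (-5/7 + 69)*27 = (478/7)*27 = 12906/7 ≈ 1843.7)
(K + z(-38)) - (7430 - 2368) = (12906/7 + 135) - (7430 - 2368) = 13851/7 - 1*5062 = 13851/7 - 5062 = -21583/7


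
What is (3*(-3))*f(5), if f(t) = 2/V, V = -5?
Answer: 18/5 ≈ 3.6000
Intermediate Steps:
f(t) = -2/5 (f(t) = 2/(-5) = 2*(-1/5) = -2/5)
(3*(-3))*f(5) = (3*(-3))*(-2/5) = -9*(-2/5) = 18/5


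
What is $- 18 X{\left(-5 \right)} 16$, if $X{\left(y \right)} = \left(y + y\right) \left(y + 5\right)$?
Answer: $0$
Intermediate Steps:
$X{\left(y \right)} = 2 y \left(5 + y\right)$
$- 18 X{\left(-5 \right)} 16 = - 18 \cdot 2 \left(-5\right) \left(5 - 5\right) 16 = - 18 \cdot 2 \left(-5\right) 0 \cdot 16 = \left(-18\right) 0 \cdot 16 = 0 \cdot 16 = 0$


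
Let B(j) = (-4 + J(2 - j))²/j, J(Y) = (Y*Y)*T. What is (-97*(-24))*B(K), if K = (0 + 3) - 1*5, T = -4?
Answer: -5382336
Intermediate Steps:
J(Y) = -4*Y² (J(Y) = (Y*Y)*(-4) = Y²*(-4) = -4*Y²)
K = -2 (K = 3 - 5 = -2)
B(j) = (-4 - 4*(2 - j)²)²/j
(-97*(-24))*B(K) = (-97*(-24))*(16*(1 + (-2 - 2)²)²/(-2)) = 2328*(16*(-½)*(1 + (-4)²)²) = 2328*(16*(-½)*(1 + 16)²) = 2328*(16*(-½)*17²) = 2328*(16*(-½)*289) = 2328*(-2312) = -5382336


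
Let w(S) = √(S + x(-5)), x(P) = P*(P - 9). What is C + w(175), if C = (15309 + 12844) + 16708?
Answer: 44861 + 7*√5 ≈ 44877.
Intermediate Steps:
x(P) = P*(-9 + P)
w(S) = √(70 + S) (w(S) = √(S - 5*(-9 - 5)) = √(S - 5*(-14)) = √(S + 70) = √(70 + S))
C = 44861 (C = 28153 + 16708 = 44861)
C + w(175) = 44861 + √(70 + 175) = 44861 + √245 = 44861 + 7*√5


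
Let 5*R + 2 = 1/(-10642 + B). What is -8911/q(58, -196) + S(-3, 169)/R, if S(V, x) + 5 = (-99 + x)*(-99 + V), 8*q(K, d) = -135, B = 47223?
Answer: 20182343527/1097415 ≈ 18391.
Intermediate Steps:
q(K, d) = -135/8 (q(K, d) = (⅛)*(-135) = -135/8)
R = -73161/182905 (R = -⅖ + 1/(5*(-10642 + 47223)) = -⅖ + (⅕)/36581 = -⅖ + (⅕)*(1/36581) = -⅖ + 1/182905 = -73161/182905 ≈ -0.39999)
S(V, x) = -5 + (-99 + V)*(-99 + x) (S(V, x) = -5 + (-99 + x)*(-99 + V) = -5 + (-99 + V)*(-99 + x))
-8911/q(58, -196) + S(-3, 169)/R = -8911/(-135/8) + (9796 - 99*(-3) - 99*169 - 3*169)/(-73161/182905) = -8911*(-8/135) + (9796 + 297 - 16731 - 507)*(-182905/73161) = 71288/135 - 7145*(-182905/73161) = 71288/135 + 1306856225/73161 = 20182343527/1097415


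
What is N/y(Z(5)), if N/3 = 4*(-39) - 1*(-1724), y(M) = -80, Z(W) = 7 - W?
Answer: -294/5 ≈ -58.800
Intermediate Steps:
N = 4704 (N = 3*(4*(-39) - 1*(-1724)) = 3*(-156 + 1724) = 3*1568 = 4704)
N/y(Z(5)) = 4704/(-80) = 4704*(-1/80) = -294/5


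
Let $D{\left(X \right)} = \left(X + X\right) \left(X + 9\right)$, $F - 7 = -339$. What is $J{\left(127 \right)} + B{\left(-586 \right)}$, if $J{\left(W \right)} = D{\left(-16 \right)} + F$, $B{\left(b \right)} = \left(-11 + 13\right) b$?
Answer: $-1280$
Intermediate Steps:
$F = -332$ ($F = 7 - 339 = -332$)
$D{\left(X \right)} = 2 X \left(9 + X\right)$
$B{\left(b \right)} = 2 b$
$J{\left(W \right)} = -108$ ($J{\left(W \right)} = 2 \left(-16\right) \left(9 - 16\right) - 332 = 2 \left(-16\right) \left(-7\right) - 332 = 224 - 332 = -108$)
$J{\left(127 \right)} + B{\left(-586 \right)} = -108 + 2 \left(-586\right) = -108 - 1172 = -1280$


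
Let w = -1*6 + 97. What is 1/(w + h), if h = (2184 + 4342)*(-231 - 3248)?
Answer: -1/22703863 ≈ -4.4045e-8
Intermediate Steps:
w = 91 (w = -6 + 97 = 91)
h = -22703954 (h = 6526*(-3479) = -22703954)
1/(w + h) = 1/(91 - 22703954) = 1/(-22703863) = -1/22703863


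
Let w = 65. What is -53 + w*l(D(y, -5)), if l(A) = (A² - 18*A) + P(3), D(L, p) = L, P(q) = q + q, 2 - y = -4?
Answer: -4343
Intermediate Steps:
y = 6 (y = 2 - 1*(-4) = 2 + 4 = 6)
P(q) = 2*q
l(A) = 6 + A² - 18*A (l(A) = (A² - 18*A) + 2*3 = (A² - 18*A) + 6 = 6 + A² - 18*A)
-53 + w*l(D(y, -5)) = -53 + 65*(6 + 6² - 18*6) = -53 + 65*(6 + 36 - 108) = -53 + 65*(-66) = -53 - 4290 = -4343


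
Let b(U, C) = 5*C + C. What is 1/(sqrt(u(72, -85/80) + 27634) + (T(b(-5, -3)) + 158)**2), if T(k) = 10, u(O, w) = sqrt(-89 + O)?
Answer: 1/(28224 + sqrt(27634 + I*sqrt(17))) ≈ 3.5223e-5 - 0.e-11*I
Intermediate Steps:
b(U, C) = 6*C
1/(sqrt(u(72, -85/80) + 27634) + (T(b(-5, -3)) + 158)**2) = 1/(sqrt(sqrt(-89 + 72) + 27634) + (10 + 158)**2) = 1/(sqrt(sqrt(-17) + 27634) + 168**2) = 1/(sqrt(I*sqrt(17) + 27634) + 28224) = 1/(sqrt(27634 + I*sqrt(17)) + 28224) = 1/(28224 + sqrt(27634 + I*sqrt(17)))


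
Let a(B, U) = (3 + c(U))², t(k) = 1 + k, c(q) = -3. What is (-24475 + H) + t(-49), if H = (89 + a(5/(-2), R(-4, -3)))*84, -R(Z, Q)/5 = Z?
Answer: -17047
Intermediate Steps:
R(Z, Q) = -5*Z
a(B, U) = 0 (a(B, U) = (3 - 3)² = 0² = 0)
H = 7476 (H = (89 + 0)*84 = 89*84 = 7476)
(-24475 + H) + t(-49) = (-24475 + 7476) + (1 - 49) = -16999 - 48 = -17047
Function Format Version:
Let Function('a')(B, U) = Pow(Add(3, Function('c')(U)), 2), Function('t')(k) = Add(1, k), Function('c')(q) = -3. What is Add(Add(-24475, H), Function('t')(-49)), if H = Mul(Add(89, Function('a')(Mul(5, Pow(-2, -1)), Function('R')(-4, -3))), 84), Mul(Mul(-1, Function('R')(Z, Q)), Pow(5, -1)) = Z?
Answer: -17047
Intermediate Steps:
Function('R')(Z, Q) = Mul(-5, Z)
Function('a')(B, U) = 0 (Function('a')(B, U) = Pow(Add(3, -3), 2) = Pow(0, 2) = 0)
H = 7476 (H = Mul(Add(89, 0), 84) = Mul(89, 84) = 7476)
Add(Add(-24475, H), Function('t')(-49)) = Add(Add(-24475, 7476), Add(1, -49)) = Add(-16999, -48) = -17047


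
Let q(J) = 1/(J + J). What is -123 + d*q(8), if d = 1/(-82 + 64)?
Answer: -35425/288 ≈ -123.00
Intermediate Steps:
q(J) = 1/(2*J)
d = -1/18 (d = 1/(-18) = -1/18 ≈ -0.055556)
-123 + d*q(8) = -123 - 1/(36*8) = -123 - 1/18*1/16 = -123 - 1/288 = -35425/288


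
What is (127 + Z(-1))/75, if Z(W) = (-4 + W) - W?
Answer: 41/25 ≈ 1.6400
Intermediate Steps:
Z(W) = -4
(127 + Z(-1))/75 = (127 - 4)/75 = (1/75)*123 = 41/25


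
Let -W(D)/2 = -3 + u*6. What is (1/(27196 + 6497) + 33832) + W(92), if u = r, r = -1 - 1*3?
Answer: 1141720999/33693 ≈ 33886.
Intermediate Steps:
r = -4 (r = -1 - 3 = -4)
u = -4
W(D) = 54 (W(D) = -2*(-3 - 4*6) = -2*(-3 - 24) = -2*(-27) = 54)
(1/(27196 + 6497) + 33832) + W(92) = (1/(27196 + 6497) + 33832) + 54 = (1/33693 + 33832) + 54 = 1139901577/33693 + 54 = 1141720999/33693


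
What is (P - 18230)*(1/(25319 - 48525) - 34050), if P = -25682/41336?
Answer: 297726387042818781/479621608 ≈ 6.2075e+8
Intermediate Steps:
P = -12841/20668 (P = -25682*1/41336 = -12841/20668 ≈ -0.62130)
(P - 18230)*(1/(25319 - 48525) - 34050) = (-12841/20668 - 18230)*(1/(25319 - 48525) - 34050) = -376790481*(1/(-23206) - 34050)/20668 = -376790481*(-1/23206 - 34050)/20668 = -376790481/20668*(-790164301/23206) = 297726387042818781/479621608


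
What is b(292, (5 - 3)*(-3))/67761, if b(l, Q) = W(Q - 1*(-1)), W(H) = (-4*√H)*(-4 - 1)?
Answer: 20*I*√5/67761 ≈ 0.00065999*I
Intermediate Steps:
W(H) = 20*√H (W(H) = -4*√H*(-5) = 20*√H)
b(l, Q) = 20*√(1 + Q) (b(l, Q) = 20*√(Q - 1*(-1)) = 20*√(Q + 1) = 20*√(1 + Q))
b(292, (5 - 3)*(-3))/67761 = (20*√(1 + (5 - 3)*(-3)))/67761 = (20*√(1 + 2*(-3)))*(1/67761) = (20*√(1 - 6))*(1/67761) = (20*√(-5))*(1/67761) = (20*(I*√5))*(1/67761) = (20*I*√5)*(1/67761) = 20*I*√5/67761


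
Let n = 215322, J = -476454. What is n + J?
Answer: -261132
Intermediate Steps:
n + J = 215322 - 476454 = -261132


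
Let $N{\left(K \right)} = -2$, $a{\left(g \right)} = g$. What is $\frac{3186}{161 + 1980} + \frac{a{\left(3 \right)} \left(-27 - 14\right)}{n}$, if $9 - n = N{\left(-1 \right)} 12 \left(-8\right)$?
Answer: $\frac{282127}{130601} \approx 2.1602$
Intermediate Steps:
$n = -183$ ($n = 9 - \left(-2\right) 12 \left(-8\right) = 9 - \left(-24\right) \left(-8\right) = 9 - 192 = -183$)
$\frac{3186}{161 + 1980} + \frac{a{\left(3 \right)} \left(-27 - 14\right)}{n} = \frac{3186}{161 + 1980} + \frac{3 \left(-27 - 14\right)}{-183} = \frac{3186}{2141} + 3 \left(-41\right) \left(- \frac{1}{183}\right) = 3186 \cdot \frac{1}{2141} - - \frac{41}{61} = \frac{3186}{2141} + \frac{41}{61} = \frac{282127}{130601}$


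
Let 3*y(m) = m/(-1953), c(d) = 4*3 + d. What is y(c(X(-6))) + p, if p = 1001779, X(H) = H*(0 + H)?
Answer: 1956474371/1953 ≈ 1.0018e+6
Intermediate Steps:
X(H) = H² (X(H) = H*H = H²)
c(d) = 12 + d
y(m) = -m/5859 (y(m) = (m/(-1953))/3 = (m*(-1/1953))/3 = (-m/1953)/3 = -m/5859)
y(c(X(-6))) + p = -(12 + (-6)²)/5859 + 1001779 = -(12 + 36)/5859 + 1001779 = -1/5859*48 + 1001779 = -16/1953 + 1001779 = 1956474371/1953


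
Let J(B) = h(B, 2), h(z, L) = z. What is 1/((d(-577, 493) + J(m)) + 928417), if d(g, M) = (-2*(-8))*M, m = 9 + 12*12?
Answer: 1/936458 ≈ 1.0679e-6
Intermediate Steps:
m = 153 (m = 9 + 144 = 153)
J(B) = B
d(g, M) = 16*M
1/((d(-577, 493) + J(m)) + 928417) = 1/((16*493 + 153) + 928417) = 1/((7888 + 153) + 928417) = 1/(8041 + 928417) = 1/936458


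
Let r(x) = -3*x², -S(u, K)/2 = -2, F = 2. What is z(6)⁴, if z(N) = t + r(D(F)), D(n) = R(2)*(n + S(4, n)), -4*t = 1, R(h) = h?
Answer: 8936757492481/256 ≈ 3.4909e+10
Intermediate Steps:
t = -¼ (t = -¼*1 = -¼ ≈ -0.25000)
S(u, K) = 4 (S(u, K) = -2*(-2) = 4)
D(n) = 8 + 2*n (D(n) = 2*(n + 4) = 2*(4 + n) = 8 + 2*n)
z(N) = -1729/4 (z(N) = -¼ - 3*(8 + 2*2)² = -¼ - 3*(8 + 4)² = -¼ - 3*12² = -¼ - 3*144 = -¼ - 432 = -1729/4)
z(6)⁴ = (-1729/4)⁴ = 8936757492481/256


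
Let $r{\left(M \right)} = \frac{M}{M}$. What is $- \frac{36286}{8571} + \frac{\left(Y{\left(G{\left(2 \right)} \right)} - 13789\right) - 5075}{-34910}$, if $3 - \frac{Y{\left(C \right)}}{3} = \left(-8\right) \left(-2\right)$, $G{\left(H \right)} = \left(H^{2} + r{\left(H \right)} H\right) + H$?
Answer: $- \frac{1104726647}{299213610} \approx -3.6921$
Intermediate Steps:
$r{\left(M \right)} = 1$
$G{\left(H \right)} = H^{2} + 2 H$ ($G{\left(H \right)} = \left(H^{2} + 1 H\right) + H = \left(H^{2} + H\right) + H = \left(H + H^{2}\right) + H = H^{2} + 2 H$)
$Y{\left(C \right)} = -39$ ($Y{\left(C \right)} = 9 - 3 \left(\left(-8\right) \left(-2\right)\right) = 9 - 48 = -39$)
$- \frac{36286}{8571} + \frac{\left(Y{\left(G{\left(2 \right)} \right)} - 13789\right) - 5075}{-34910} = - \frac{36286}{8571} + \frac{\left(-39 - 13789\right) - 5075}{-34910} = \left(-36286\right) \frac{1}{8571} + \left(-13828 - 5075\right) \left(- \frac{1}{34910}\right) = - \frac{36286}{8571} - - \frac{18903}{34910} = - \frac{36286}{8571} + \frac{18903}{34910} = - \frac{1104726647}{299213610}$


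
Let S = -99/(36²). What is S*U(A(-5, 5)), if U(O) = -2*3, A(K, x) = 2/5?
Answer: 11/24 ≈ 0.45833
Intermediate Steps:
A(K, x) = ⅖ (A(K, x) = 2*(⅕) = ⅖)
S = -11/144 (S = -99/1296 = -99*1/1296 = -11/144 ≈ -0.076389)
U(O) = -6
S*U(A(-5, 5)) = -11/144*(-6) = 11/24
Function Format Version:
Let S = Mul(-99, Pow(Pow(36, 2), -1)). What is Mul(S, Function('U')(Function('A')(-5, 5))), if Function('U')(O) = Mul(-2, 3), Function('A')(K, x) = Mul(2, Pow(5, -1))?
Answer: Rational(11, 24) ≈ 0.45833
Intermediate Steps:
Function('A')(K, x) = Rational(2, 5) (Function('A')(K, x) = Mul(2, Rational(1, 5)) = Rational(2, 5))
S = Rational(-11, 144) (S = Mul(-99, Pow(1296, -1)) = Mul(-99, Rational(1, 1296)) = Rational(-11, 144) ≈ -0.076389)
Function('U')(O) = -6
Mul(S, Function('U')(Function('A')(-5, 5))) = Mul(Rational(-11, 144), -6) = Rational(11, 24)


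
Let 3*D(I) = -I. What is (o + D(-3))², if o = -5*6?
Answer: 841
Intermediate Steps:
D(I) = -I/3 (D(I) = (-I)/3 = -I/3)
o = -30
(o + D(-3))² = (-30 - ⅓*(-3))² = (-30 + 1)² = (-29)² = 841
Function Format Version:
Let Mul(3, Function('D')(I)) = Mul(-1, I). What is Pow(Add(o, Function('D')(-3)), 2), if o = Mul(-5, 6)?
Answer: 841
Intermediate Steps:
Function('D')(I) = Mul(Rational(-1, 3), I) (Function('D')(I) = Mul(Rational(1, 3), Mul(-1, I)) = Mul(Rational(-1, 3), I))
o = -30
Pow(Add(o, Function('D')(-3)), 2) = Pow(Add(-30, Mul(Rational(-1, 3), -3)), 2) = Pow(Add(-30, 1), 2) = Pow(-29, 2) = 841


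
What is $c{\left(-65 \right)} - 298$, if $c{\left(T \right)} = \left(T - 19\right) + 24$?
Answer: $-358$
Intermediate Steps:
$c{\left(T \right)} = 5 + T$ ($c{\left(T \right)} = \left(-19 + T\right) + 24 = 5 + T$)
$c{\left(-65 \right)} - 298 = \left(5 - 65\right) - 298 = -60 - 298 = -358$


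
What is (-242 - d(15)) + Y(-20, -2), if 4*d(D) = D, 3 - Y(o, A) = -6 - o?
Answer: -1027/4 ≈ -256.75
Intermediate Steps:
Y(o, A) = 9 + o (Y(o, A) = 3 - (-6 - o) = 3 + (6 + o) = 9 + o)
d(D) = D/4
(-242 - d(15)) + Y(-20, -2) = (-242 - 15/4) + (9 - 20) = (-242 - 1*15/4) - 11 = (-242 - 15/4) - 11 = -983/4 - 11 = -1027/4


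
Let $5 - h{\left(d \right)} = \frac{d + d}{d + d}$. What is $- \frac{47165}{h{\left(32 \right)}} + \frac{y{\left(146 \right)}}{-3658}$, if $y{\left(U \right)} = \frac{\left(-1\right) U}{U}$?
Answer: $- \frac{86264783}{7316} \approx -11791.0$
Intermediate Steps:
$h{\left(d \right)} = 4$ ($h{\left(d \right)} = 5 - \frac{d + d}{d + d} = 5 - \frac{2 d}{2 d} = 5 - 2 d \frac{1}{2 d} = 5 - 1 = 4$)
$y{\left(U \right)} = -1$
$- \frac{47165}{h{\left(32 \right)}} + \frac{y{\left(146 \right)}}{-3658} = - \frac{47165}{4} - \frac{1}{-3658} = \left(-47165\right) \frac{1}{4} - - \frac{1}{3658} = - \frac{47165}{4} + \frac{1}{3658} = - \frac{86264783}{7316}$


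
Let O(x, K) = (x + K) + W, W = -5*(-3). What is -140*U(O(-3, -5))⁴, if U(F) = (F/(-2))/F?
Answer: -35/4 ≈ -8.7500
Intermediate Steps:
W = 15
O(x, K) = 15 + K + x (O(x, K) = (x + K) + 15 = (K + x) + 15 = 15 + K + x)
U(F) = -½ (U(F) = (F*(-½))/F = (-F/2)/F = -½)
-140*U(O(-3, -5))⁴ = -140*(-½)⁴ = -140*1/16 = -35/4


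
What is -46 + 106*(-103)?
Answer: -10964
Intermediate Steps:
-46 + 106*(-103) = -46 - 10918 = -10964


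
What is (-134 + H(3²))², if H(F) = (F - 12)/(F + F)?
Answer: 648025/36 ≈ 18001.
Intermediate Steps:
H(F) = (-12 + F)/(2*F) (H(F) = (-12 + F)/((2*F)) = (-12 + F)*(1/(2*F)) = (-12 + F)/(2*F))
(-134 + H(3²))² = (-134 + (-12 + 3²)/(2*(3²)))² = (-134 + (½)*(-12 + 9)/9)² = (-134 + (½)*(⅑)*(-3))² = (-134 - ⅙)² = (-805/6)² = 648025/36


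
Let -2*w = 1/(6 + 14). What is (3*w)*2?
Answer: -3/20 ≈ -0.15000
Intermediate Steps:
w = -1/40 (w = -1/(2*(6 + 14)) = -½/20 = -½*1/20 = -1/40 ≈ -0.025000)
(3*w)*2 = (3*(-1/40))*2 = -3/40*2 = -3/20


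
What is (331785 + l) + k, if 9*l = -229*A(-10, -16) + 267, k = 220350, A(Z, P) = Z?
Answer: 4971772/9 ≈ 5.5242e+5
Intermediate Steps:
l = 2557/9 (l = (-229*(-10) + 267)/9 = (2290 + 267)/9 = (⅑)*2557 = 2557/9 ≈ 284.11)
(331785 + l) + k = (331785 + 2557/9) + 220350 = 2988622/9 + 220350 = 4971772/9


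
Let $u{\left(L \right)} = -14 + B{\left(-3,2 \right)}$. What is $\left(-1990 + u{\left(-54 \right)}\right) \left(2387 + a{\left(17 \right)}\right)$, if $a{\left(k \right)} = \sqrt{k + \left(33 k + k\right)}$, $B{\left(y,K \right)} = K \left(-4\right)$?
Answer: $-4802644 - 2012 \sqrt{595} \approx -4.8517 \cdot 10^{6}$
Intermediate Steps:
$B{\left(y,K \right)} = - 4 K$
$a{\left(k \right)} = \sqrt{35} \sqrt{k}$ ($a{\left(k \right)} = \sqrt{k + 34 k} = \sqrt{35 k} = \sqrt{35} \sqrt{k}$)
$u{\left(L \right)} = -22$ ($u{\left(L \right)} = -14 - 8 = -22$)
$\left(-1990 + u{\left(-54 \right)}\right) \left(2387 + a{\left(17 \right)}\right) = \left(-1990 - 22\right) \left(2387 + \sqrt{35} \sqrt{17}\right) = - 2012 \left(2387 + \sqrt{595}\right) = -4802644 - 2012 \sqrt{595}$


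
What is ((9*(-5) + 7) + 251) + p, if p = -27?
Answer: 186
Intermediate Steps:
((9*(-5) + 7) + 251) + p = ((9*(-5) + 7) + 251) - 27 = ((-45 + 7) + 251) - 27 = (-38 + 251) - 27 = 213 - 27 = 186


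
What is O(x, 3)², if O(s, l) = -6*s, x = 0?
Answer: 0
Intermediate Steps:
O(x, 3)² = (-6*0)² = 0² = 0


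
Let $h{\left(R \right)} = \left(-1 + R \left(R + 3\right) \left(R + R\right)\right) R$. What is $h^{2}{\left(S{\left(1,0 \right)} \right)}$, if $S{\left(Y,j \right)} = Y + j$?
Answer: $49$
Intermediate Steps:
$h{\left(R \right)} = R \left(-1 + 2 R^{2} \left(3 + R\right)\right)$ ($h{\left(R \right)} = \left(-1 + R \left(3 + R\right) 2 R\right) R = \left(-1 + R 2 R \left(3 + R\right)\right) R = \left(-1 + 2 R^{2} \left(3 + R\right)\right) R = R \left(-1 + 2 R^{2} \left(3 + R\right)\right)$)
$h^{2}{\left(S{\left(1,0 \right)} \right)} = \left(- (1 + 0) + 2 \left(1 + 0\right)^{4} + 6 \left(1 + 0\right)^{3}\right)^{2} = \left(\left(-1\right) 1 + 2 \cdot 1^{4} + 6 \cdot 1^{3}\right)^{2} = \left(-1 + 2 \cdot 1 + 6 \cdot 1\right)^{2} = \left(-1 + 2 + 6\right)^{2} = 7^{2} = 49$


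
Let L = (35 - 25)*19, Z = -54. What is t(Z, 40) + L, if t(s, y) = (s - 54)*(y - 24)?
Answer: -1538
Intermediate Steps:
L = 190 (L = 10*19 = 190)
t(s, y) = (-54 + s)*(-24 + y)
t(Z, 40) + L = (1296 - 54*40 - 24*(-54) - 54*40) + 190 = (1296 - 2160 + 1296 - 2160) + 190 = -1728 + 190 = -1538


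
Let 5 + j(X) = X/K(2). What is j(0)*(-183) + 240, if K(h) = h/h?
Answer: 1155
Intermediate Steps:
K(h) = 1
j(X) = -5 + X (j(X) = -5 + X/1 = -5 + X*1 = -5 + X)
j(0)*(-183) + 240 = (-5 + 0)*(-183) + 240 = -5*(-183) + 240 = 915 + 240 = 1155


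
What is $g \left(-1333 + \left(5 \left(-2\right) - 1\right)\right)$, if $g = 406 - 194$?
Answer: $-284928$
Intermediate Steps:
$g = 212$
$g \left(-1333 + \left(5 \left(-2\right) - 1\right)\right) = 212 \left(-1333 + \left(5 \left(-2\right) - 1\right)\right) = 212 \left(-1333 - 11\right) = 212 \left(-1344\right) = -284928$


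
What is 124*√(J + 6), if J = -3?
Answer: 124*√3 ≈ 214.77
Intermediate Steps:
124*√(J + 6) = 124*√(-3 + 6) = 124*√3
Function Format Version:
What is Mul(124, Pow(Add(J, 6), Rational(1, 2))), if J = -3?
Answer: Mul(124, Pow(3, Rational(1, 2))) ≈ 214.77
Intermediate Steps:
Mul(124, Pow(Add(J, 6), Rational(1, 2))) = Mul(124, Pow(Add(-3, 6), Rational(1, 2))) = Mul(124, Pow(3, Rational(1, 2)))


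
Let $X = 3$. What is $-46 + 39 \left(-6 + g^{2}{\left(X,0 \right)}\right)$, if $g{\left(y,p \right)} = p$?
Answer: $-280$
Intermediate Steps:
$-46 + 39 \left(-6 + g^{2}{\left(X,0 \right)}\right) = -46 + 39 \left(-6 + 0^{2}\right) = -46 + 39 \left(-6 + 0\right) = -46 + 39 \left(-6\right) = -46 - 234 = -280$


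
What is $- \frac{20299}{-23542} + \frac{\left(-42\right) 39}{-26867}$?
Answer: $\frac{583935029}{632502914} \approx 0.92321$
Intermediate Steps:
$- \frac{20299}{-23542} + \frac{\left(-42\right) 39}{-26867} = \left(-20299\right) \left(- \frac{1}{23542}\right) - - \frac{1638}{26867} = \frac{20299}{23542} + \frac{1638}{26867} = \frac{583935029}{632502914}$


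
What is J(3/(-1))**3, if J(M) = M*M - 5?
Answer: 64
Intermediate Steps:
J(M) = -5 + M**2 (J(M) = M**2 - 5 = -5 + M**2)
J(3/(-1))**3 = (-5 + (3/(-1))**2)**3 = (-5 + (3*(-1))**2)**3 = (-5 + (-3)**2)**3 = (-5 + 9)**3 = 4**3 = 64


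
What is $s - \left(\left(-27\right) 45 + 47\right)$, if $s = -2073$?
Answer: $-905$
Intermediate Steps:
$s - \left(\left(-27\right) 45 + 47\right) = -2073 - \left(\left(-27\right) 45 + 47\right) = -2073 - \left(-1215 + 47\right) = -2073 - -1168 = -2073 + 1168 = -905$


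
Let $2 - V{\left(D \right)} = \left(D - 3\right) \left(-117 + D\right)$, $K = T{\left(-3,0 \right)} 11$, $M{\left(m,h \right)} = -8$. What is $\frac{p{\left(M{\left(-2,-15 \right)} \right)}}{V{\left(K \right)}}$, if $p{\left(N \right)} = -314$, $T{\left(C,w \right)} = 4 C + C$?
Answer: $\frac{157}{23687} \approx 0.0066281$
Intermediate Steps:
$T{\left(C,w \right)} = 5 C$
$K = -165$ ($K = 5 \left(-3\right) 11 = \left(-15\right) 11 = -165$)
$V{\left(D \right)} = 2 - \left(-117 + D\right) \left(-3 + D\right)$ ($V{\left(D \right)} = 2 - \left(D - 3\right) \left(-117 + D\right) = 2 - \left(-3 + D\right) \left(-117 + D\right) = 2 - \left(-117 + D\right) \left(-3 + D\right)$)
$\frac{p{\left(M{\left(-2,-15 \right)} \right)}}{V{\left(K \right)}} = - \frac{314}{-349 - \left(-165\right)^{2} + 120 \left(-165\right)} = - \frac{314}{-349 - 27225 - 19800} = - \frac{314}{-47374} = \left(-314\right) \left(- \frac{1}{47374}\right) = \frac{157}{23687}$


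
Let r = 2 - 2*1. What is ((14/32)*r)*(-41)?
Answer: 0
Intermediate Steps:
r = 0 (r = 2 - 2 = 0)
((14/32)*r)*(-41) = ((14/32)*0)*(-41) = ((14*(1/32))*0)*(-41) = ((7/16)*0)*(-41) = 0*(-41) = 0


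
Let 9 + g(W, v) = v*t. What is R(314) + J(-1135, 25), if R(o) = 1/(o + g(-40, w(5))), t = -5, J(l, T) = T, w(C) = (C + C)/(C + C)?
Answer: 7501/300 ≈ 25.003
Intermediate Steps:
w(C) = 1 (w(C) = (2*C)/((2*C)) = (2*C)*(1/(2*C)) = 1)
g(W, v) = -9 - 5*v (g(W, v) = -9 + v*(-5) = -9 - 5*v)
R(o) = 1/(-14 + o) (R(o) = 1/(o + (-9 - 5*1)) = 1/(o + (-9 - 5)) = 1/(o - 14) = 1/(-14 + o))
R(314) + J(-1135, 25) = 1/(-14 + 314) + 25 = 1/300 + 25 = 7501/300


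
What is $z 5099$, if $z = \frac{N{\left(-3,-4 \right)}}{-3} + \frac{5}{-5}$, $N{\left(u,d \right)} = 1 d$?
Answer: $\frac{5099}{3} \approx 1699.7$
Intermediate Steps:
$N{\left(u,d \right)} = d$
$z = \frac{1}{3}$ ($z = - \frac{4}{-3} + \frac{5}{-5} = \left(-4\right) \left(- \frac{1}{3}\right) + 5 \left(- \frac{1}{5}\right) = \frac{4}{3} - 1 = \frac{1}{3} \approx 0.33333$)
$z 5099 = \frac{1}{3} \cdot 5099 = \frac{5099}{3}$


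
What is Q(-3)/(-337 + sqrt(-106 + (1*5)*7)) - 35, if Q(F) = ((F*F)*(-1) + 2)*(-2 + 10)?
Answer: -494816/14205 + 7*I*sqrt(71)/14205 ≈ -34.834 + 0.0041523*I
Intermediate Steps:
Q(F) = 16 - 8*F**2 (Q(F) = (F**2*(-1) + 2)*8 = (-F**2 + 2)*8 = (2 - F**2)*8 = 16 - 8*F**2)
Q(-3)/(-337 + sqrt(-106 + (1*5)*7)) - 35 = (16 - 8*(-3)**2)/(-337 + sqrt(-106 + (1*5)*7)) - 35 = (16 - 8*9)/(-337 + sqrt(-106 + 5*7)) - 35 = (16 - 72)/(-337 + sqrt(-106 + 35)) - 35 = -56/(-337 + sqrt(-71)) - 35 = -56/(-337 + I*sqrt(71)) - 35 = -35 - 56/(-337 + I*sqrt(71))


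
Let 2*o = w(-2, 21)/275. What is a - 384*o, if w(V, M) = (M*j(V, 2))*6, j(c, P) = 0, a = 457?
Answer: 457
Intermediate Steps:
w(V, M) = 0 (w(V, M) = (M*0)*6 = 0*6 = 0)
o = 0 (o = (0/275)/2 = (0*(1/275))/2 = (1/2)*0 = 0)
a - 384*o = 457 - 384*0 = 457 + 0 = 457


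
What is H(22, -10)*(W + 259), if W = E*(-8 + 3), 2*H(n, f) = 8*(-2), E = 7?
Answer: -1792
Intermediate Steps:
H(n, f) = -8 (H(n, f) = (8*(-2))/2 = (½)*(-16) = -8)
W = -35 (W = 7*(-8 + 3) = 7*(-5) = -35)
H(22, -10)*(W + 259) = -8*(-35 + 259) = -8*224 = -1792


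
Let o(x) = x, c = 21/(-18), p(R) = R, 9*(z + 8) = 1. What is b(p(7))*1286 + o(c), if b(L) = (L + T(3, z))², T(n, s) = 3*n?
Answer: 1975289/6 ≈ 3.2922e+5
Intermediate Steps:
z = -71/9 (z = -8 + (⅑)*1 = -8 + ⅑ = -71/9 ≈ -7.8889)
c = -7/6 (c = 21*(-1/18) = -7/6 ≈ -1.1667)
b(L) = (9 + L)² (b(L) = (L + 3*3)² = (L + 9)² = (9 + L)²)
b(p(7))*1286 + o(c) = (9 + 7)²*1286 - 7/6 = 16²*1286 - 7/6 = 256*1286 - 7/6 = 329216 - 7/6 = 1975289/6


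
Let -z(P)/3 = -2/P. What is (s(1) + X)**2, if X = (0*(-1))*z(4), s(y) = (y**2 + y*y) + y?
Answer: 9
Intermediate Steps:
z(P) = 6/P (z(P) = -(-6)/P = 6/P)
s(y) = y + 2*y**2 (s(y) = (y**2 + y**2) + y = 2*y**2 + y = y + 2*y**2)
X = 0 (X = (0*(-1))*(6/4) = 0*(6*(1/4)) = 0*(3/2) = 0)
(s(1) + X)**2 = (1*(1 + 2*1) + 0)**2 = (1*(1 + 2) + 0)**2 = (1*3 + 0)**2 = (3 + 0)**2 = 3**2 = 9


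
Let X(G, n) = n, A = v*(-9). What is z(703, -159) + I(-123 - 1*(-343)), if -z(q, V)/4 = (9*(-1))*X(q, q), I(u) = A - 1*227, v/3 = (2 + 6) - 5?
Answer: 25000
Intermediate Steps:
v = 9 (v = 3*((2 + 6) - 5) = 3*(8 - 5) = 3*3 = 9)
A = -81 (A = 9*(-9) = -81)
I(u) = -308 (I(u) = -81 - 1*227 = -81 - 227 = -308)
z(q, V) = 36*q (z(q, V) = -4*9*(-1)*q = -(-36)*q = 36*q)
z(703, -159) + I(-123 - 1*(-343)) = 36*703 - 308 = 25308 - 308 = 25000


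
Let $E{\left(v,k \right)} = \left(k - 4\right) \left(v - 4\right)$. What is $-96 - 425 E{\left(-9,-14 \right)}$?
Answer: $-99546$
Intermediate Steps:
$E{\left(v,k \right)} = \left(-4 + k\right) \left(-4 + v\right)$
$-96 - 425 E{\left(-9,-14 \right)} = -96 - 425 \left(16 - -56 - -36 - -126\right) = -96 - 425 \left(16 + 56 + 36 + 126\right) = -96 - 99450 = -99546$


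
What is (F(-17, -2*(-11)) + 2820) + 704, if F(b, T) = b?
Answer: 3507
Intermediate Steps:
(F(-17, -2*(-11)) + 2820) + 704 = (-17 + 2820) + 704 = 2803 + 704 = 3507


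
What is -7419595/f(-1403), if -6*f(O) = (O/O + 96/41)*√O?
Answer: -1825220370*I*√1403/192211 ≈ -3.5569e+5*I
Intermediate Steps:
f(O) = -137*√O/246 (f(O) = -(O/O + 96/41)*√O/6 = -(1 + 96*(1/41))*√O/6 = -(1 + 96/41)*√O/6 = -137*√O/246)
-7419595/f(-1403) = -7419595*246*I*√1403/192211 = -1825220370*I*√1403/192211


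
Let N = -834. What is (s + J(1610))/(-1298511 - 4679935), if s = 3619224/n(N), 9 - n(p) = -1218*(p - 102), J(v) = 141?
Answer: -17458475/757295733266 ≈ -2.3054e-5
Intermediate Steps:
n(p) = -124227 + 1218*p (n(p) = 9 - (-1218)*(p - 102) = 9 - (-1218)*(-102 + p) = 9 - (124236 - 1218*p) = 9 + (-124236 + 1218*p) = -124227 + 1218*p)
s = -402136/126671 (s = 3619224/(-124227 + 1218*(-834)) = 3619224/(-124227 - 1015812) = 3619224/(-1140039) = 3619224*(-1/1140039) = -402136/126671 ≈ -3.1746)
(s + J(1610))/(-1298511 - 4679935) = (-402136/126671 + 141)/(-1298511 - 4679935) = (17458475/126671)/(-5978446) = (17458475/126671)*(-1/5978446) = -17458475/757295733266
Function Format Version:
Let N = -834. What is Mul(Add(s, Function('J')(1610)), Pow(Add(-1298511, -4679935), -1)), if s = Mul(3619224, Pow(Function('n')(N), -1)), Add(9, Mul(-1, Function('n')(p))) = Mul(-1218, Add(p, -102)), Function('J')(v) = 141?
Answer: Rational(-17458475, 757295733266) ≈ -2.3054e-5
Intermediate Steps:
Function('n')(p) = Add(-124227, Mul(1218, p)) (Function('n')(p) = Add(9, Mul(-1, Mul(-1218, Add(p, -102)))) = Add(9, Mul(-1, Mul(-1218, Add(-102, p)))) = Add(9, Mul(-1, Add(124236, Mul(-1218, p)))) = Add(9, Add(-124236, Mul(1218, p))) = Add(-124227, Mul(1218, p)))
s = Rational(-402136, 126671) (s = Mul(3619224, Pow(Add(-124227, Mul(1218, -834)), -1)) = Mul(3619224, Pow(Add(-124227, -1015812), -1)) = Mul(3619224, Pow(-1140039, -1)) = Mul(3619224, Rational(-1, 1140039)) = Rational(-402136, 126671) ≈ -3.1746)
Mul(Add(s, Function('J')(1610)), Pow(Add(-1298511, -4679935), -1)) = Mul(Add(Rational(-402136, 126671), 141), Pow(Add(-1298511, -4679935), -1)) = Mul(Rational(17458475, 126671), Pow(-5978446, -1)) = Mul(Rational(17458475, 126671), Rational(-1, 5978446)) = Rational(-17458475, 757295733266)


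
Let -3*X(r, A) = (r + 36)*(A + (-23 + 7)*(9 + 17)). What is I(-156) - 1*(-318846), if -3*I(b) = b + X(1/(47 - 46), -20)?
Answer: 2853950/9 ≈ 3.1711e+5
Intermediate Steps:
X(r, A) = -(-416 + A)*(36 + r)/3 (X(r, A) = -(r + 36)*(A + (-23 + 7)*(9 + 17))/3 = -(36 + r)*(A - 16*26)/3 = -(36 + r)*(A - 416)/3 = -(36 + r)*(-416 + A)/3 = -(-416 + A)*(36 + r)/3)
I(b) = -16132/9 - b/3 (I(b) = -(b + (4992 - 12*(-20) + 416/(3*(47 - 46)) - ⅓*(-20)/(47 - 46)))/3 = -(b + (4992 + 240 + (416/3)/1 - ⅓*(-20)/1))/3 = -(b + (4992 + 240 + (416/3)*1 - ⅓*(-20)*1))/3 = -(b + (4992 + 240 + 416/3 + 20/3))/3 = -(b + 16132/3)/3 = -(16132/3 + b)/3 = -16132/9 - b/3)
I(-156) - 1*(-318846) = (-16132/9 - ⅓*(-156)) - 1*(-318846) = (-16132/9 + 52) + 318846 = -15664/9 + 318846 = 2853950/9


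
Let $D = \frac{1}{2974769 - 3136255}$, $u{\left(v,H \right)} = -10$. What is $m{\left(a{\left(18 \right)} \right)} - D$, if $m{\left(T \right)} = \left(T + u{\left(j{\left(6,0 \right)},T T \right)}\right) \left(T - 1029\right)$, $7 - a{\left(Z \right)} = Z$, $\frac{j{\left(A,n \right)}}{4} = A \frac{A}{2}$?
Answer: $\frac{3526854241}{161486} \approx 21840.0$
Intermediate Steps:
$j{\left(A,n \right)} = 2 A^{2}$ ($j{\left(A,n \right)} = 4 A \frac{A}{2} = 4 \frac{A^{2}}{2} = 2 A^{2}$)
$a{\left(Z \right)} = 7 - Z$
$m{\left(T \right)} = \left(-1029 + T\right) \left(-10 + T\right)$ ($m{\left(T \right)} = \left(T - 10\right) \left(T - 1029\right) = \left(-10 + T\right) \left(-1029 + T\right) = \left(-1029 + T\right) \left(-10 + T\right)$)
$D = - \frac{1}{161486}$ ($D = \frac{1}{-161486} = - \frac{1}{161486} \approx -6.1925 \cdot 10^{-6}$)
$m{\left(a{\left(18 \right)} \right)} - D = \left(10290 + \left(7 - 18\right)^{2} - 1039 \left(7 - 18\right)\right) - - \frac{1}{161486} = \left(10290 + \left(7 - 18\right)^{2} - 1039 \left(7 - 18\right)\right) + \frac{1}{161486} = \left(10290 + \left(-11\right)^{2} - -11429\right) + \frac{1}{161486} = \left(10290 + 121 + 11429\right) + \frac{1}{161486} = 21840 + \frac{1}{161486} = \frac{3526854241}{161486}$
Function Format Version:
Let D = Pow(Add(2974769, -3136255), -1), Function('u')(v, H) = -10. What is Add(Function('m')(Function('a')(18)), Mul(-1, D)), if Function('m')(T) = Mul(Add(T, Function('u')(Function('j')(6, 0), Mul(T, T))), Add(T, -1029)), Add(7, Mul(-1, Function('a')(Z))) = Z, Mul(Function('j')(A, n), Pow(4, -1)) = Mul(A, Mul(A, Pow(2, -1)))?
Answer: Rational(3526854241, 161486) ≈ 21840.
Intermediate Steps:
Function('j')(A, n) = Mul(2, Pow(A, 2)) (Function('j')(A, n) = Mul(4, Mul(A, Mul(A, Pow(2, -1)))) = Mul(4, Mul(A, Mul(A, Rational(1, 2)))) = Mul(4, Mul(A, Mul(Rational(1, 2), A))) = Mul(4, Mul(Rational(1, 2), Pow(A, 2))) = Mul(2, Pow(A, 2)))
Function('a')(Z) = Add(7, Mul(-1, Z))
Function('m')(T) = Mul(Add(-1029, T), Add(-10, T)) (Function('m')(T) = Mul(Add(T, -10), Add(T, -1029)) = Mul(Add(-10, T), Add(-1029, T)) = Mul(Add(-1029, T), Add(-10, T)))
D = Rational(-1, 161486) (D = Pow(-161486, -1) = Rational(-1, 161486) ≈ -6.1925e-6)
Add(Function('m')(Function('a')(18)), Mul(-1, D)) = Add(Add(10290, Pow(Add(7, Mul(-1, 18)), 2), Mul(-1039, Add(7, Mul(-1, 18)))), Mul(-1, Rational(-1, 161486))) = Add(Add(10290, Pow(Add(7, -18), 2), Mul(-1039, Add(7, -18))), Rational(1, 161486)) = Add(Add(10290, Pow(-11, 2), Mul(-1039, -11)), Rational(1, 161486)) = Add(Add(10290, 121, 11429), Rational(1, 161486)) = Add(21840, Rational(1, 161486)) = Rational(3526854241, 161486)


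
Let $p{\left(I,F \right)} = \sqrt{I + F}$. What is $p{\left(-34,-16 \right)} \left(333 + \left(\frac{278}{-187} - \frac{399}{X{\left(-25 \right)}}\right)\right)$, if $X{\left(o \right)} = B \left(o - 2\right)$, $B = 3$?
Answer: $\frac{8493410 i \sqrt{2}}{5049} \approx 2379.0 i$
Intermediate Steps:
$X{\left(o \right)} = -6 + 3 o$ ($X{\left(o \right)} = 3 \left(o - 2\right) = 3 \left(-2 + o\right) = -6 + 3 o$)
$p{\left(I,F \right)} = \sqrt{F + I}$
$p{\left(-34,-16 \right)} \left(333 + \left(\frac{278}{-187} - \frac{399}{X{\left(-25 \right)}}\right)\right) = \sqrt{-16 - 34} \left(333 - \left(\frac{278}{187} + \frac{399}{-6 + 3 \left(-25\right)}\right)\right) = \sqrt{-50} \left(333 - \left(\frac{278}{187} + \frac{399}{-6 - 75}\right)\right) = 5 i \sqrt{2} \left(333 - \left(\frac{278}{187} + \frac{399}{-81}\right)\right) = 5 i \sqrt{2} \left(333 - - \frac{17365}{5049}\right) = 5 i \sqrt{2} \left(333 + \left(- \frac{278}{187} + \frac{133}{27}\right)\right) = 5 i \sqrt{2} \left(333 + \frac{17365}{5049}\right) = 5 i \sqrt{2} \cdot \frac{1698682}{5049} = \frac{8493410 i \sqrt{2}}{5049}$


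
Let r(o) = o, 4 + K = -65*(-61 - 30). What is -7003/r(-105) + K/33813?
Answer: 79137698/1183455 ≈ 66.870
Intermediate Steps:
K = 5911 (K = -4 - 65*(-61 - 30) = -4 - 65*(-91) = -4 + 5915 = 5911)
-7003/r(-105) + K/33813 = -7003/(-105) + 5911/33813 = -7003*(-1/105) + 5911*(1/33813) = 7003/105 + 5911/33813 = 79137698/1183455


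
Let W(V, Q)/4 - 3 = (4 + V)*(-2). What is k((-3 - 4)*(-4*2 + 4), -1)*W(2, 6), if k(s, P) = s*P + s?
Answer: 0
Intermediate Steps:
W(V, Q) = -20 - 8*V (W(V, Q) = 12 + 4*((4 + V)*(-2)) = 12 + 4*(-8 - 2*V) = 12 + (-32 - 8*V) = -20 - 8*V)
k(s, P) = s + P*s (k(s, P) = P*s + s = s + P*s)
k((-3 - 4)*(-4*2 + 4), -1)*W(2, 6) = (((-3 - 4)*(-4*2 + 4))*(1 - 1))*(-20 - 8*2) = (-7*(-8 + 4)*0)*(-20 - 16) = (-7*(-4)*0)*(-36) = (28*0)*(-36) = 0*(-36) = 0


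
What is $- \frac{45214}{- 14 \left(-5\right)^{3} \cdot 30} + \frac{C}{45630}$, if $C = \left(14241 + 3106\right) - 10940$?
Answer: $- \frac{14389561}{19963125} \approx -0.72081$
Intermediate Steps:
$C = 6407$ ($C = 17347 - 10940 = 6407$)
$- \frac{45214}{- 14 \left(-5\right)^{3} \cdot 30} + \frac{C}{45630} = - \frac{45214}{- 14 \left(-5\right)^{3} \cdot 30} + \frac{6407}{45630} = - \frac{45214}{\left(-14\right) \left(-125\right) 30} + 6407 \cdot \frac{1}{45630} = - \frac{45214}{1750 \cdot 30} + \frac{6407}{45630} = - \frac{45214}{52500} + \frac{6407}{45630} = \left(-45214\right) \frac{1}{52500} + \frac{6407}{45630} = - \frac{22607}{26250} + \frac{6407}{45630} = - \frac{14389561}{19963125}$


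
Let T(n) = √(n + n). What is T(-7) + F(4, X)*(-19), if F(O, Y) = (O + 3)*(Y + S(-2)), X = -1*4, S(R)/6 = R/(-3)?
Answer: I*√14 ≈ 3.7417*I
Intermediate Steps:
S(R) = -2*R (S(R) = 6*(R/(-3)) = 6*(R*(-⅓)) = 6*(-R/3) = -2*R)
T(n) = √2*√n (T(n) = √(2*n) = √2*√n)
X = -4
F(O, Y) = (3 + O)*(4 + Y) (F(O, Y) = (O + 3)*(Y - 2*(-2)) = (3 + O)*(Y + 4) = (3 + O)*(4 + Y))
T(-7) + F(4, X)*(-19) = √2*√(-7) + (12 + 3*(-4) + 4*4 + 4*(-4))*(-19) = √2*(I*√7) + (12 - 12 + 16 - 16)*(-19) = I*√14 + 0*(-19) = I*√14 + 0 = I*√14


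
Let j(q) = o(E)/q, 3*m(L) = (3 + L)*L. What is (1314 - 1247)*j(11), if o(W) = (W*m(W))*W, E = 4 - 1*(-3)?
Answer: 229810/33 ≈ 6963.9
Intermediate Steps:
m(L) = L*(3 + L)/3 (m(L) = ((3 + L)*L)/3 = (L*(3 + L))/3 = L*(3 + L)/3)
E = 7 (E = 4 + 3 = 7)
o(W) = W³*(3 + W)/3 (o(W) = (W*(W*(3 + W)/3))*W = (W²*(3 + W)/3)*W = W³*(3 + W)/3)
j(q) = 3430/(3*q) (j(q) = ((⅓)*7³*(3 + 7))/q = ((⅓)*343*10)/q = 3430/(3*q))
(1314 - 1247)*j(11) = (1314 - 1247)*((3430/3)/11) = 67*((3430/3)*(1/11)) = 67*(3430/33) = 229810/33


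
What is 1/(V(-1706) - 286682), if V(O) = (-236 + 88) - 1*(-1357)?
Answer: -1/285473 ≈ -3.5030e-6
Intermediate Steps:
V(O) = 1209 (V(O) = -148 + 1357 = 1209)
1/(V(-1706) - 286682) = 1/(1209 - 286682) = 1/(-285473) = -1/285473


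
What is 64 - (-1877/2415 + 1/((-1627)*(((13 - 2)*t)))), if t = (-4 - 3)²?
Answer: 19598271268/302548785 ≈ 64.777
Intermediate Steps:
t = 49 (t = (-7)² = 49)
64 - (-1877/2415 + 1/((-1627)*(((13 - 2)*t)))) = 64 - (-1877/2415 + 1/((-1627)*(((13 - 2)*49)))) = 64 - (-1877*1/2415 - 1/(1627*(11*49))) = 64 - (-1877/2415 - 1/1627/539) = 64 - (-1877/2415 - 1/1627*1/539) = 64 - (-1877/2415 - 1/876953) = 64 - 1*(-235149028/302548785) = 64 + 235149028/302548785 = 19598271268/302548785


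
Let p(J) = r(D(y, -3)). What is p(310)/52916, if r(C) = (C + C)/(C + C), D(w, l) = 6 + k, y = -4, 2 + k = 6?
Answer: 1/52916 ≈ 1.8898e-5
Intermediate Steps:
k = 4 (k = -2 + 6 = 4)
D(w, l) = 10 (D(w, l) = 6 + 4 = 10)
r(C) = 1 (r(C) = (2*C)/((2*C)) = (2*C)*(1/(2*C)) = 1)
p(J) = 1
p(310)/52916 = 1/52916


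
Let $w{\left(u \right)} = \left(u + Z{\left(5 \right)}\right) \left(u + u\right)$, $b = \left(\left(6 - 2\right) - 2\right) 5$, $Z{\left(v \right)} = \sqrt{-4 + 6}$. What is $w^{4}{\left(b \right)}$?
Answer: $1792640000 + 652800000 \sqrt{2} \approx 2.7158 \cdot 10^{9}$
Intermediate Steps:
$Z{\left(v \right)} = \sqrt{2}$
$b = 10$ ($b = \left(4 - 2\right) 5 = 2 \cdot 5 = 10$)
$w{\left(u \right)} = 2 u \left(u + \sqrt{2}\right)$ ($w{\left(u \right)} = \left(u + \sqrt{2}\right) \left(u + u\right) = \left(u + \sqrt{2}\right) 2 u = 2 u \left(u + \sqrt{2}\right)$)
$w^{4}{\left(b \right)} = \left(2 \cdot 10 \left(10 + \sqrt{2}\right)\right)^{4} = \left(200 + 20 \sqrt{2}\right)^{4}$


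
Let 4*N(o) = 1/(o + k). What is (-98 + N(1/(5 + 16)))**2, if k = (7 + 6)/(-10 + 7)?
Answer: 138462289/14400 ≈ 9615.4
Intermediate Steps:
k = -13/3 (k = 13/(-3) = 13*(-1/3) = -13/3 ≈ -4.3333)
N(o) = 1/(4*(-13/3 + o)) (N(o) = 1/(4*(o - 13/3)) = 1/(4*(-13/3 + o)))
(-98 + N(1/(5 + 16)))**2 = (-98 + 3/(4*(-13 + 3/(5 + 16))))**2 = (-98 + 3/(4*(-13 + 3/21)))**2 = (-98 + 3/(4*(-13 + 3*(1/21))))**2 = (-98 + 3/(4*(-13 + 1/7)))**2 = (-98 + 3/(4*(-90/7)))**2 = (-98 + (3/4)*(-7/90))**2 = (-98 - 7/120)**2 = (-11767/120)**2 = 138462289/14400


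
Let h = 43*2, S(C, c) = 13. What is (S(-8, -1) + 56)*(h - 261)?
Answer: -12075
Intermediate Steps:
h = 86
(S(-8, -1) + 56)*(h - 261) = (13 + 56)*(86 - 261) = 69*(-175) = -12075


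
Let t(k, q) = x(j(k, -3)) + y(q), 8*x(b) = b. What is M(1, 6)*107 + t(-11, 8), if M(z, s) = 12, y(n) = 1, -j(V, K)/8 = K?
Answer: 1288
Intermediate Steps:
j(V, K) = -8*K
x(b) = b/8
t(k, q) = 4 (t(k, q) = (-8*(-3))/8 + 1 = (⅛)*24 + 1 = 3 + 1 = 4)
M(1, 6)*107 + t(-11, 8) = 12*107 + 4 = 1284 + 4 = 1288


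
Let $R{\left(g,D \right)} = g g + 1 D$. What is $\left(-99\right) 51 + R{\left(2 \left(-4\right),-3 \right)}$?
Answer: $-4988$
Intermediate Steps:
$R{\left(g,D \right)} = D + g^{2}$ ($R{\left(g,D \right)} = g^{2} + D = D + g^{2}$)
$\left(-99\right) 51 + R{\left(2 \left(-4\right),-3 \right)} = \left(-99\right) 51 - \left(3 - \left(2 \left(-4\right)\right)^{2}\right) = -5049 - \left(3 - \left(-8\right)^{2}\right) = -5049 + \left(-3 + 64\right) = -5049 + 61 = -4988$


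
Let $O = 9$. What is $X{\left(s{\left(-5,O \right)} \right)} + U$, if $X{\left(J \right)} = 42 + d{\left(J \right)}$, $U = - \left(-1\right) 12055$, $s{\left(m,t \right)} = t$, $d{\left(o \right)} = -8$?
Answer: $12089$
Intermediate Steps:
$U = 12055$ ($U = \left(-1\right) \left(-12055\right) = 12055$)
$X{\left(J \right)} = 34$ ($X{\left(J \right)} = 42 - 8 = 34$)
$X{\left(s{\left(-5,O \right)} \right)} + U = 34 + 12055 = 12089$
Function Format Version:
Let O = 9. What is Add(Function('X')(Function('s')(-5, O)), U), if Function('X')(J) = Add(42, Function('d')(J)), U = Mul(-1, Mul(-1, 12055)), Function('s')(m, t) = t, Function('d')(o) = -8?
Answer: 12089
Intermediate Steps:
U = 12055 (U = Mul(-1, -12055) = 12055)
Function('X')(J) = 34 (Function('X')(J) = Add(42, -8) = 34)
Add(Function('X')(Function('s')(-5, O)), U) = Add(34, 12055) = 12089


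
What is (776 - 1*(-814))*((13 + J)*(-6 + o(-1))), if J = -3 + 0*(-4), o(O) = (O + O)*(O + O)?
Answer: -31800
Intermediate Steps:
o(O) = 4*O² (o(O) = (2*O)*(2*O) = 4*O²)
J = -3 (J = -3 + 0 = -3)
(776 - 1*(-814))*((13 + J)*(-6 + o(-1))) = (776 - 1*(-814))*((13 - 3)*(-6 + 4*(-1)²)) = (776 + 814)*(10*(-6 + 4*1)) = 1590*(10*(-6 + 4)) = 1590*(10*(-2)) = 1590*(-20) = -31800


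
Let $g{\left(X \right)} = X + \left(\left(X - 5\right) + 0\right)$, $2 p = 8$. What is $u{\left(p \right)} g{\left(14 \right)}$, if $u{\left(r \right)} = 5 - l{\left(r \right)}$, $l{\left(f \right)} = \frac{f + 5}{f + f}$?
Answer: $\frac{713}{8} \approx 89.125$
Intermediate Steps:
$p = 4$ ($p = \frac{1}{2} \cdot 8 = 4$)
$l{\left(f \right)} = \frac{5 + f}{2 f}$
$u{\left(r \right)} = 5 - \frac{5 + r}{2 r}$
$g{\left(X \right)} = -5 + 2 X$ ($g{\left(X \right)} = X + \left(\left(-5 + X\right) + 0\right) = X + \left(-5 + X\right) = -5 + 2 X$)
$u{\left(p \right)} g{\left(14 \right)} = \frac{-5 + 9 \cdot 4}{2 \cdot 4} \left(-5 + 2 \cdot 14\right) = \frac{1}{2} \cdot \frac{1}{4} \left(-5 + 36\right) \left(-5 + 28\right) = \frac{1}{2} \cdot \frac{1}{4} \cdot 31 \cdot 23 = \frac{31}{8} \cdot 23 = \frac{713}{8}$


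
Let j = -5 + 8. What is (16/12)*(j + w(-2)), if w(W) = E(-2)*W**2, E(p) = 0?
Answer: 4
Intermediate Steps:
j = 3
w(W) = 0 (w(W) = 0*W**2 = 0)
(16/12)*(j + w(-2)) = (16/12)*(3 + 0) = (16*(1/12))*3 = (4/3)*3 = 4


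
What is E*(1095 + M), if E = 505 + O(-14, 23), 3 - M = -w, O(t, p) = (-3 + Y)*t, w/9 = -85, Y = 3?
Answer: 168165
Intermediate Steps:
w = -765 (w = 9*(-85) = -765)
O(t, p) = 0 (O(t, p) = (-3 + 3)*t = 0*t = 0)
M = -762 (M = 3 - (-1)*(-765) = 3 - 1*765 = 3 - 765 = -762)
E = 505 (E = 505 + 0 = 505)
E*(1095 + M) = 505*(1095 - 762) = 505*333 = 168165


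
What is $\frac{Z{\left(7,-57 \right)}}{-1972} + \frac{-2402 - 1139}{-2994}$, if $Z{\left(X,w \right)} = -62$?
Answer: $\frac{896060}{738021} \approx 1.2141$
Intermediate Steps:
$\frac{Z{\left(7,-57 \right)}}{-1972} + \frac{-2402 - 1139}{-2994} = - \frac{62}{-1972} + \frac{-2402 - 1139}{-2994} = \left(-62\right) \left(- \frac{1}{1972}\right) - - \frac{3541}{2994} = \frac{31}{986} + \frac{3541}{2994} = \frac{896060}{738021}$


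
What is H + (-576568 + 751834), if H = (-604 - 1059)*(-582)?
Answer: 1143132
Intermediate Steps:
H = 967866 (H = -1663*(-582) = 967866)
H + (-576568 + 751834) = 967866 + (-576568 + 751834) = 967866 + 175266 = 1143132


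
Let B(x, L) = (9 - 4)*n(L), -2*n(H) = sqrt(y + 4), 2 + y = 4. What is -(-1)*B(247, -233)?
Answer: -5*sqrt(6)/2 ≈ -6.1237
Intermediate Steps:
y = 2 (y = -2 + 4 = 2)
n(H) = -sqrt(6)/2 (n(H) = -sqrt(2 + 4)/2 = -sqrt(6)/2)
B(x, L) = -5*sqrt(6)/2 (B(x, L) = (9 - 4)*(-sqrt(6)/2) = 5*(-sqrt(6)/2) = -5*sqrt(6)/2)
-(-1)*B(247, -233) = -(-1)*(-5*sqrt(6)/2) = -5*sqrt(6)/2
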